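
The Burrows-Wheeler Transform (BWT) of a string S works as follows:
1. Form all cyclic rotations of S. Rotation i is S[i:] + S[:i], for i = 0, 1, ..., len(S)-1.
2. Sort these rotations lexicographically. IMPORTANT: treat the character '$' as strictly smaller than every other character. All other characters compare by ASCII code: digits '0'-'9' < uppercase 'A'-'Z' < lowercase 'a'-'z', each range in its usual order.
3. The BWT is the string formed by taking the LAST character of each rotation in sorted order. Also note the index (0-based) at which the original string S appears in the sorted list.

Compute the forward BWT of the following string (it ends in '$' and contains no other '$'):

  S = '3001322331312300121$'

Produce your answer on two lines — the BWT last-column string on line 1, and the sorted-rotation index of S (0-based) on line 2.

All 20 rotations (rotation i = S[i:]+S[:i]):
  rot[0] = 3001322331312300121$
  rot[1] = 001322331312300121$3
  rot[2] = 01322331312300121$30
  rot[3] = 1322331312300121$300
  rot[4] = 322331312300121$3001
  rot[5] = 22331312300121$30013
  rot[6] = 2331312300121$300132
  rot[7] = 331312300121$3001322
  rot[8] = 31312300121$30013223
  rot[9] = 1312300121$300132233
  rot[10] = 312300121$3001322331
  rot[11] = 12300121$30013223313
  rot[12] = 2300121$300132233131
  rot[13] = 300121$3001322331312
  rot[14] = 00121$30013223313123
  rot[15] = 0121$300132233131230
  rot[16] = 121$3001322331312300
  rot[17] = 21$30013223313123001
  rot[18] = 1$300132233131230012
  rot[19] = $3001322331312300121
Sorted (with $ < everything):
  sorted[0] = $3001322331312300121  (last char: '1')
  sorted[1] = 00121$30013223313123  (last char: '3')
  sorted[2] = 001322331312300121$3  (last char: '3')
  sorted[3] = 0121$300132233131230  (last char: '0')
  sorted[4] = 01322331312300121$30  (last char: '0')
  sorted[5] = 1$300132233131230012  (last char: '2')
  sorted[6] = 121$3001322331312300  (last char: '0')
  sorted[7] = 12300121$30013223313  (last char: '3')
  sorted[8] = 1312300121$300132233  (last char: '3')
  sorted[9] = 1322331312300121$300  (last char: '0')
  sorted[10] = 21$30013223313123001  (last char: '1')
  sorted[11] = 22331312300121$30013  (last char: '3')
  sorted[12] = 2300121$300132233131  (last char: '1')
  sorted[13] = 2331312300121$300132  (last char: '2')
  sorted[14] = 300121$3001322331312  (last char: '2')
  sorted[15] = 3001322331312300121$  (last char: '$')
  sorted[16] = 312300121$3001322331  (last char: '1')
  sorted[17] = 31312300121$30013223  (last char: '3')
  sorted[18] = 322331312300121$3001  (last char: '1')
  sorted[19] = 331312300121$3001322  (last char: '2')
Last column: 133002033013122$1312
Original string S is at sorted index 15

Answer: 133002033013122$1312
15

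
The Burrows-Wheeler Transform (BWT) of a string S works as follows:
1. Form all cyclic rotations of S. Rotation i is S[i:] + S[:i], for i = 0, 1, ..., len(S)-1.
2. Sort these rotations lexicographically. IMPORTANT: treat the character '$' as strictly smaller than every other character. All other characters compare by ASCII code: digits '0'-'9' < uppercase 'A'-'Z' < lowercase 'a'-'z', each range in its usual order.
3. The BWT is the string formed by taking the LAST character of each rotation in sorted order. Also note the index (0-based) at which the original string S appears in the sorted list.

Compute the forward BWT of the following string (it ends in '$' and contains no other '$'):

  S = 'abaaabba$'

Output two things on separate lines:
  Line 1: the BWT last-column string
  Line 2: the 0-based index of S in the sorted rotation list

Answer: abba$abaa
4

Derivation:
All 9 rotations (rotation i = S[i:]+S[:i]):
  rot[0] = abaaabba$
  rot[1] = baaabba$a
  rot[2] = aaabba$ab
  rot[3] = aabba$aba
  rot[4] = abba$abaa
  rot[5] = bba$abaaa
  rot[6] = ba$abaaab
  rot[7] = a$abaaabb
  rot[8] = $abaaabba
Sorted (with $ < everything):
  sorted[0] = $abaaabba  (last char: 'a')
  sorted[1] = a$abaaabb  (last char: 'b')
  sorted[2] = aaabba$ab  (last char: 'b')
  sorted[3] = aabba$aba  (last char: 'a')
  sorted[4] = abaaabba$  (last char: '$')
  sorted[5] = abba$abaa  (last char: 'a')
  sorted[6] = ba$abaaab  (last char: 'b')
  sorted[7] = baaabba$a  (last char: 'a')
  sorted[8] = bba$abaaa  (last char: 'a')
Last column: abba$abaa
Original string S is at sorted index 4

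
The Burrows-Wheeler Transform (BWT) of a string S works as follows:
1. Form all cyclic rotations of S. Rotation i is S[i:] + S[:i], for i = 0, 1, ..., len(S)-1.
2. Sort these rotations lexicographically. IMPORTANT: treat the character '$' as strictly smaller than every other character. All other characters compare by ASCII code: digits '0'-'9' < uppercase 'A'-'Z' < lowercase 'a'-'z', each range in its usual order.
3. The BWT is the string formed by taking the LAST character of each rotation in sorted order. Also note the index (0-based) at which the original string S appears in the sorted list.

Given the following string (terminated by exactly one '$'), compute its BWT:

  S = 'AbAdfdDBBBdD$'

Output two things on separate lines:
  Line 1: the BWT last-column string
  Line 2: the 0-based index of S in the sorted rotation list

All 13 rotations (rotation i = S[i:]+S[:i]):
  rot[0] = AbAdfdDBBBdD$
  rot[1] = bAdfdDBBBdD$A
  rot[2] = AdfdDBBBdD$Ab
  rot[3] = dfdDBBBdD$AbA
  rot[4] = fdDBBBdD$AbAd
  rot[5] = dDBBBdD$AbAdf
  rot[6] = DBBBdD$AbAdfd
  rot[7] = BBBdD$AbAdfdD
  rot[8] = BBdD$AbAdfdDB
  rot[9] = BdD$AbAdfdDBB
  rot[10] = dD$AbAdfdDBBB
  rot[11] = D$AbAdfdDBBBd
  rot[12] = $AbAdfdDBBBdD
Sorted (with $ < everything):
  sorted[0] = $AbAdfdDBBBdD  (last char: 'D')
  sorted[1] = AbAdfdDBBBdD$  (last char: '$')
  sorted[2] = AdfdDBBBdD$Ab  (last char: 'b')
  sorted[3] = BBBdD$AbAdfdD  (last char: 'D')
  sorted[4] = BBdD$AbAdfdDB  (last char: 'B')
  sorted[5] = BdD$AbAdfdDBB  (last char: 'B')
  sorted[6] = D$AbAdfdDBBBd  (last char: 'd')
  sorted[7] = DBBBdD$AbAdfd  (last char: 'd')
  sorted[8] = bAdfdDBBBdD$A  (last char: 'A')
  sorted[9] = dD$AbAdfdDBBB  (last char: 'B')
  sorted[10] = dDBBBdD$AbAdf  (last char: 'f')
  sorted[11] = dfdDBBBdD$AbA  (last char: 'A')
  sorted[12] = fdDBBBdD$AbAd  (last char: 'd')
Last column: D$bDBBddABfAd
Original string S is at sorted index 1

Answer: D$bDBBddABfAd
1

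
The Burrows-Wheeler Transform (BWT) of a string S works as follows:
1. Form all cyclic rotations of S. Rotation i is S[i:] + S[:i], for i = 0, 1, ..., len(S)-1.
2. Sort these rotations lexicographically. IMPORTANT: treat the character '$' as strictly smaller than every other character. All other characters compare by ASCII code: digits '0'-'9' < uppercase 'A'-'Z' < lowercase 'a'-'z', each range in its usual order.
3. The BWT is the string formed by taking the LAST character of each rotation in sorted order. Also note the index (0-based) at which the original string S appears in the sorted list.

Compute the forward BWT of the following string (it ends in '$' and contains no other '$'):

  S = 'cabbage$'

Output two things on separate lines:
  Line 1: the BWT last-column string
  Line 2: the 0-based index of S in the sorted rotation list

Answer: ecbba$ga
5

Derivation:
All 8 rotations (rotation i = S[i:]+S[:i]):
  rot[0] = cabbage$
  rot[1] = abbage$c
  rot[2] = bbage$ca
  rot[3] = bage$cab
  rot[4] = age$cabb
  rot[5] = ge$cabba
  rot[6] = e$cabbag
  rot[7] = $cabbage
Sorted (with $ < everything):
  sorted[0] = $cabbage  (last char: 'e')
  sorted[1] = abbage$c  (last char: 'c')
  sorted[2] = age$cabb  (last char: 'b')
  sorted[3] = bage$cab  (last char: 'b')
  sorted[4] = bbage$ca  (last char: 'a')
  sorted[5] = cabbage$  (last char: '$')
  sorted[6] = e$cabbag  (last char: 'g')
  sorted[7] = ge$cabba  (last char: 'a')
Last column: ecbba$ga
Original string S is at sorted index 5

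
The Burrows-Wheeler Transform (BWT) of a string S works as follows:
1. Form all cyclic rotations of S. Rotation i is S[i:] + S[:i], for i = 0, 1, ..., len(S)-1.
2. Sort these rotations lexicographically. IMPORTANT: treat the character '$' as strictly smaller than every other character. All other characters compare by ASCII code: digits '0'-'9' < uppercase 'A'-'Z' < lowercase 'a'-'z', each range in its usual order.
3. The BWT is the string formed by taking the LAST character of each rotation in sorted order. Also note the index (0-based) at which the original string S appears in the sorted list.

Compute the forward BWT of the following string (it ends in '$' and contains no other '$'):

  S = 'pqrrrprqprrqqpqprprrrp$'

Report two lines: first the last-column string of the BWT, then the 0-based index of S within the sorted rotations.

All 23 rotations (rotation i = S[i:]+S[:i]):
  rot[0] = pqrrrprqprrqqpqprprrrp$
  rot[1] = qrrrprqprrqqpqprprrrp$p
  rot[2] = rrrprqprrqqpqprprrrp$pq
  rot[3] = rrprqprrqqpqprprrrp$pqr
  rot[4] = rprqprrqqpqprprrrp$pqrr
  rot[5] = prqprrqqpqprprrrp$pqrrr
  rot[6] = rqprrqqpqprprrrp$pqrrrp
  rot[7] = qprrqqpqprprrrp$pqrrrpr
  rot[8] = prrqqpqprprrrp$pqrrrprq
  rot[9] = rrqqpqprprrrp$pqrrrprqp
  rot[10] = rqqpqprprrrp$pqrrrprqpr
  rot[11] = qqpqprprrrp$pqrrrprqprr
  rot[12] = qpqprprrrp$pqrrrprqprrq
  rot[13] = pqprprrrp$pqrrrprqprrqq
  rot[14] = qprprrrp$pqrrrprqprrqqp
  rot[15] = prprrrp$pqrrrprqprrqqpq
  rot[16] = rprrrp$pqrrrprqprrqqpqp
  rot[17] = prrrp$pqrrrprqprrqqpqpr
  rot[18] = rrrp$pqrrrprqprrqqpqprp
  rot[19] = rrp$pqrrrprqprrqqpqprpr
  rot[20] = rp$pqrrrprqprrqqpqprprr
  rot[21] = p$pqrrrprqprrqqpqprprrr
  rot[22] = $pqrrrprqprrqqpqprprrrp
Sorted (with $ < everything):
  sorted[0] = $pqrrrprqprrqqpqprprrrp  (last char: 'p')
  sorted[1] = p$pqrrrprqprrqqpqprprrr  (last char: 'r')
  sorted[2] = pqprprrrp$pqrrrprqprrqq  (last char: 'q')
  sorted[3] = pqrrrprqprrqqpqprprrrp$  (last char: '$')
  sorted[4] = prprrrp$pqrrrprqprrqqpq  (last char: 'q')
  sorted[5] = prqprrqqpqprprrrp$pqrrr  (last char: 'r')
  sorted[6] = prrqqpqprprrrp$pqrrrprq  (last char: 'q')
  sorted[7] = prrrp$pqrrrprqprrqqpqpr  (last char: 'r')
  sorted[8] = qpqprprrrp$pqrrrprqprrq  (last char: 'q')
  sorted[9] = qprprrrp$pqrrrprqprrqqp  (last char: 'p')
  sorted[10] = qprrqqpqprprrrp$pqrrrpr  (last char: 'r')
  sorted[11] = qqpqprprrrp$pqrrrprqprr  (last char: 'r')
  sorted[12] = qrrrprqprrqqpqprprrrp$p  (last char: 'p')
  sorted[13] = rp$pqrrrprqprrqqpqprprr  (last char: 'r')
  sorted[14] = rprqprrqqpqprprrrp$pqrr  (last char: 'r')
  sorted[15] = rprrrp$pqrrrprqprrqqpqp  (last char: 'p')
  sorted[16] = rqprrqqpqprprrrp$pqrrrp  (last char: 'p')
  sorted[17] = rqqpqprprrrp$pqrrrprqpr  (last char: 'r')
  sorted[18] = rrp$pqrrrprqprrqqpqprpr  (last char: 'r')
  sorted[19] = rrprqprrqqpqprprrrp$pqr  (last char: 'r')
  sorted[20] = rrqqpqprprrrp$pqrrrprqp  (last char: 'p')
  sorted[21] = rrrp$pqrrrprqprrqqpqprp  (last char: 'p')
  sorted[22] = rrrprqprrqqpqprprrrp$pq  (last char: 'q')
Last column: prq$qrqrqprrprrpprrrppq
Original string S is at sorted index 3

Answer: prq$qrqrqprrprrpprrrppq
3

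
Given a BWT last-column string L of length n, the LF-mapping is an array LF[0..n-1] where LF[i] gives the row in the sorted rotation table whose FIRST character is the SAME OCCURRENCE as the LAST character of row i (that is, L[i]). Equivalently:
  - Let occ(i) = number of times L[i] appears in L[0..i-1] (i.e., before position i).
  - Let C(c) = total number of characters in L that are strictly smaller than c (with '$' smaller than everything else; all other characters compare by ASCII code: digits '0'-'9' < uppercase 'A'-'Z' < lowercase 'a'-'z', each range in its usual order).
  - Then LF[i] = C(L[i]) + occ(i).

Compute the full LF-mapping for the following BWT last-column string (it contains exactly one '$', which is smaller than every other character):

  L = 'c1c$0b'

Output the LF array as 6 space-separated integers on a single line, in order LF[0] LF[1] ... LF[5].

Char counts: '$':1, '0':1, '1':1, 'b':1, 'c':2
C (first-col start): C('$')=0, C('0')=1, C('1')=2, C('b')=3, C('c')=4
L[0]='c': occ=0, LF[0]=C('c')+0=4+0=4
L[1]='1': occ=0, LF[1]=C('1')+0=2+0=2
L[2]='c': occ=1, LF[2]=C('c')+1=4+1=5
L[3]='$': occ=0, LF[3]=C('$')+0=0+0=0
L[4]='0': occ=0, LF[4]=C('0')+0=1+0=1
L[5]='b': occ=0, LF[5]=C('b')+0=3+0=3

Answer: 4 2 5 0 1 3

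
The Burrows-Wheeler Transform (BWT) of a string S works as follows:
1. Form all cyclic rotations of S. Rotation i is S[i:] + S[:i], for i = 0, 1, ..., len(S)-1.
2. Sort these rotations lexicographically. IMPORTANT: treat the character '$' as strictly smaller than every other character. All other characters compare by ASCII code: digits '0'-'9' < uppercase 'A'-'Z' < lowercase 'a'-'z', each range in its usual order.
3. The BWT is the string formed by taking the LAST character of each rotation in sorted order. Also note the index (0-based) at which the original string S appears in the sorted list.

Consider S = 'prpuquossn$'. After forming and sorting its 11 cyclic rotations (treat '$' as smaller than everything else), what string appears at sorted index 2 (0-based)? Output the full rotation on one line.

Answer: ossn$prpuqu

Derivation:
All 11 rotations (rotation i = S[i:]+S[:i]):
  rot[0] = prpuquossn$
  rot[1] = rpuquossn$p
  rot[2] = puquossn$pr
  rot[3] = uquossn$prp
  rot[4] = quossn$prpu
  rot[5] = uossn$prpuq
  rot[6] = ossn$prpuqu
  rot[7] = ssn$prpuquo
  rot[8] = sn$prpuquos
  rot[9] = n$prpuquoss
  rot[10] = $prpuquossn
Sorted (with $ < everything):
  sorted[0] = $prpuquossn
  sorted[1] = n$prpuquoss
  sorted[2] = ossn$prpuqu
  sorted[3] = prpuquossn$
  sorted[4] = puquossn$pr
  sorted[5] = quossn$prpu
  sorted[6] = rpuquossn$p
  sorted[7] = sn$prpuquos
  sorted[8] = ssn$prpuquo
  sorted[9] = uossn$prpuq
  sorted[10] = uquossn$prp
sorted[2] = ossn$prpuqu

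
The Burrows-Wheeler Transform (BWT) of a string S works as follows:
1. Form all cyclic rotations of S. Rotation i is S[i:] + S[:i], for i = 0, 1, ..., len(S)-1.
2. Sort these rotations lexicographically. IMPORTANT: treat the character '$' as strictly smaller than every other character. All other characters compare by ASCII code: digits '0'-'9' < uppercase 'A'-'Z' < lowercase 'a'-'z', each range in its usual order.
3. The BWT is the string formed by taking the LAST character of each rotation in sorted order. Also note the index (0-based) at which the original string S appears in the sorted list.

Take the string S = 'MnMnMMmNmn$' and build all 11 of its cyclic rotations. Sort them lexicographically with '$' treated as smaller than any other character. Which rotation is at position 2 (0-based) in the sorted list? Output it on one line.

All 11 rotations (rotation i = S[i:]+S[:i]):
  rot[0] = MnMnMMmNmn$
  rot[1] = nMnMMmNmn$M
  rot[2] = MnMMmNmn$Mn
  rot[3] = nMMmNmn$MnM
  rot[4] = MMmNmn$MnMn
  rot[5] = MmNmn$MnMnM
  rot[6] = mNmn$MnMnMM
  rot[7] = Nmn$MnMnMMm
  rot[8] = mn$MnMnMMmN
  rot[9] = n$MnMnMMmNm
  rot[10] = $MnMnMMmNmn
Sorted (with $ < everything):
  sorted[0] = $MnMnMMmNmn
  sorted[1] = MMmNmn$MnMn
  sorted[2] = MmNmn$MnMnM
  sorted[3] = MnMMmNmn$Mn
  sorted[4] = MnMnMMmNmn$
  sorted[5] = Nmn$MnMnMMm
  sorted[6] = mNmn$MnMnMM
  sorted[7] = mn$MnMnMMmN
  sorted[8] = n$MnMnMMmNm
  sorted[9] = nMMmNmn$MnM
  sorted[10] = nMnMMmNmn$M
sorted[2] = MmNmn$MnMnM

Answer: MmNmn$MnMnM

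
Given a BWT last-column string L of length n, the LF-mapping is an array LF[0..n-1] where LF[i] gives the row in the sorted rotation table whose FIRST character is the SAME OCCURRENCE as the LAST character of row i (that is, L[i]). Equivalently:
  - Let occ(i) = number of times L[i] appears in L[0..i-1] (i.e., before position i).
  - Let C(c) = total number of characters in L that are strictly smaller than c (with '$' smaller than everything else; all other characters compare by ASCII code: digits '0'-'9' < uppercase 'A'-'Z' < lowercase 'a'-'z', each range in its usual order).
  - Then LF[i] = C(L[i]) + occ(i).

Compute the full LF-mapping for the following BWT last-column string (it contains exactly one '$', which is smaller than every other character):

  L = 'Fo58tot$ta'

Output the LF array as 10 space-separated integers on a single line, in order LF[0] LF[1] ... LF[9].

Char counts: '$':1, '5':1, '8':1, 'F':1, 'a':1, 'o':2, 't':3
C (first-col start): C('$')=0, C('5')=1, C('8')=2, C('F')=3, C('a')=4, C('o')=5, C('t')=7
L[0]='F': occ=0, LF[0]=C('F')+0=3+0=3
L[1]='o': occ=0, LF[1]=C('o')+0=5+0=5
L[2]='5': occ=0, LF[2]=C('5')+0=1+0=1
L[3]='8': occ=0, LF[3]=C('8')+0=2+0=2
L[4]='t': occ=0, LF[4]=C('t')+0=7+0=7
L[5]='o': occ=1, LF[5]=C('o')+1=5+1=6
L[6]='t': occ=1, LF[6]=C('t')+1=7+1=8
L[7]='$': occ=0, LF[7]=C('$')+0=0+0=0
L[8]='t': occ=2, LF[8]=C('t')+2=7+2=9
L[9]='a': occ=0, LF[9]=C('a')+0=4+0=4

Answer: 3 5 1 2 7 6 8 0 9 4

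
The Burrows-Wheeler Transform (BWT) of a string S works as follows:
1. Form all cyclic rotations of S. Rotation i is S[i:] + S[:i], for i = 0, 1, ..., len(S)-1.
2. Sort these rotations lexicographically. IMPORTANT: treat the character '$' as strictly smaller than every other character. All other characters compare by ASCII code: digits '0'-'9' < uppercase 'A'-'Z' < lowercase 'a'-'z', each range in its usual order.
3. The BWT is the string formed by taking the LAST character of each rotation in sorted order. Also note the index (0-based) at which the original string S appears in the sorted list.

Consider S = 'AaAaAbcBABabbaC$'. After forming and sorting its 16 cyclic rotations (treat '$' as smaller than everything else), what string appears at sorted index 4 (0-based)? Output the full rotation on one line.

All 16 rotations (rotation i = S[i:]+S[:i]):
  rot[0] = AaAaAbcBABabbaC$
  rot[1] = aAaAbcBABabbaC$A
  rot[2] = AaAbcBABabbaC$Aa
  rot[3] = aAbcBABabbaC$AaA
  rot[4] = AbcBABabbaC$AaAa
  rot[5] = bcBABabbaC$AaAaA
  rot[6] = cBABabbaC$AaAaAb
  rot[7] = BABabbaC$AaAaAbc
  rot[8] = ABabbaC$AaAaAbcB
  rot[9] = BabbaC$AaAaAbcBA
  rot[10] = abbaC$AaAaAbcBAB
  rot[11] = bbaC$AaAaAbcBABa
  rot[12] = baC$AaAaAbcBABab
  rot[13] = aC$AaAaAbcBABabb
  rot[14] = C$AaAaAbcBABabba
  rot[15] = $AaAaAbcBABabbaC
Sorted (with $ < everything):
  sorted[0] = $AaAaAbcBABabbaC
  sorted[1] = ABabbaC$AaAaAbcB
  sorted[2] = AaAaAbcBABabbaC$
  sorted[3] = AaAbcBABabbaC$Aa
  sorted[4] = AbcBABabbaC$AaAa
  sorted[5] = BABabbaC$AaAaAbc
  sorted[6] = BabbaC$AaAaAbcBA
  sorted[7] = C$AaAaAbcBABabba
  sorted[8] = aAaAbcBABabbaC$A
  sorted[9] = aAbcBABabbaC$AaA
  sorted[10] = aC$AaAaAbcBABabb
  sorted[11] = abbaC$AaAaAbcBAB
  sorted[12] = baC$AaAaAbcBABab
  sorted[13] = bbaC$AaAaAbcBABa
  sorted[14] = bcBABabbaC$AaAaA
  sorted[15] = cBABabbaC$AaAaAb
sorted[4] = AbcBABabbaC$AaAa

Answer: AbcBABabbaC$AaAa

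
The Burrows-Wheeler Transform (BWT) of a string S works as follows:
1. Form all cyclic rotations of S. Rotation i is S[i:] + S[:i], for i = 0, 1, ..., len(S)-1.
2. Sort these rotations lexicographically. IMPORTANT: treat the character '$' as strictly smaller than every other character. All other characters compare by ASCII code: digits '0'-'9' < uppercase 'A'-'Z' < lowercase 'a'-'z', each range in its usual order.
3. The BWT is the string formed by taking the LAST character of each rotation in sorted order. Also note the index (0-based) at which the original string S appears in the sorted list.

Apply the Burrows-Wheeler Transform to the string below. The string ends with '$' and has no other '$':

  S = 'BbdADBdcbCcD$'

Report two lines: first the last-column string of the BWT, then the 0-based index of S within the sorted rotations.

All 13 rotations (rotation i = S[i:]+S[:i]):
  rot[0] = BbdADBdcbCcD$
  rot[1] = bdADBdcbCcD$B
  rot[2] = dADBdcbCcD$Bb
  rot[3] = ADBdcbCcD$Bbd
  rot[4] = DBdcbCcD$BbdA
  rot[5] = BdcbCcD$BbdAD
  rot[6] = dcbCcD$BbdADB
  rot[7] = cbCcD$BbdADBd
  rot[8] = bCcD$BbdADBdc
  rot[9] = CcD$BbdADBdcb
  rot[10] = cD$BbdADBdcbC
  rot[11] = D$BbdADBdcbCc
  rot[12] = $BbdADBdcbCcD
Sorted (with $ < everything):
  sorted[0] = $BbdADBdcbCcD  (last char: 'D')
  sorted[1] = ADBdcbCcD$Bbd  (last char: 'd')
  sorted[2] = BbdADBdcbCcD$  (last char: '$')
  sorted[3] = BdcbCcD$BbdAD  (last char: 'D')
  sorted[4] = CcD$BbdADBdcb  (last char: 'b')
  sorted[5] = D$BbdADBdcbCc  (last char: 'c')
  sorted[6] = DBdcbCcD$BbdA  (last char: 'A')
  sorted[7] = bCcD$BbdADBdc  (last char: 'c')
  sorted[8] = bdADBdcbCcD$B  (last char: 'B')
  sorted[9] = cD$BbdADBdcbC  (last char: 'C')
  sorted[10] = cbCcD$BbdADBd  (last char: 'd')
  sorted[11] = dADBdcbCcD$Bb  (last char: 'b')
  sorted[12] = dcbCcD$BbdADB  (last char: 'B')
Last column: Dd$DbcAcBCdbB
Original string S is at sorted index 2

Answer: Dd$DbcAcBCdbB
2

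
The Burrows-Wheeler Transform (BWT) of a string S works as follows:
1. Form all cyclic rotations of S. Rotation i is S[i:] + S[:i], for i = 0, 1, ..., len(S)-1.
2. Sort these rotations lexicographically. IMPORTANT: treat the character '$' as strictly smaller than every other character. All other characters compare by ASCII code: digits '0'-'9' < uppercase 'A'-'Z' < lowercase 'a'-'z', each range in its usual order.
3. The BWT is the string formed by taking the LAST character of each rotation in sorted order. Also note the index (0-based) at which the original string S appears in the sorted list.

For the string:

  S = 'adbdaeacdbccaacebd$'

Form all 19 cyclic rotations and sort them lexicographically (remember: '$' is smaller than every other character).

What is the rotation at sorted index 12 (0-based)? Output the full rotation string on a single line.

All 19 rotations (rotation i = S[i:]+S[:i]):
  rot[0] = adbdaeacdbccaacebd$
  rot[1] = dbdaeacdbccaacebd$a
  rot[2] = bdaeacdbccaacebd$ad
  rot[3] = daeacdbccaacebd$adb
  rot[4] = aeacdbccaacebd$adbd
  rot[5] = eacdbccaacebd$adbda
  rot[6] = acdbccaacebd$adbdae
  rot[7] = cdbccaacebd$adbdaea
  rot[8] = dbccaacebd$adbdaeac
  rot[9] = bccaacebd$adbdaeacd
  rot[10] = ccaacebd$adbdaeacdb
  rot[11] = caacebd$adbdaeacdbc
  rot[12] = aacebd$adbdaeacdbcc
  rot[13] = acebd$adbdaeacdbcca
  rot[14] = cebd$adbdaeacdbccaa
  rot[15] = ebd$adbdaeacdbccaac
  rot[16] = bd$adbdaeacdbccaace
  rot[17] = d$adbdaeacdbccaaceb
  rot[18] = $adbdaeacdbccaacebd
Sorted (with $ < everything):
  sorted[0] = $adbdaeacdbccaacebd
  sorted[1] = aacebd$adbdaeacdbcc
  sorted[2] = acdbccaacebd$adbdae
  sorted[3] = acebd$adbdaeacdbcca
  sorted[4] = adbdaeacdbccaacebd$
  sorted[5] = aeacdbccaacebd$adbd
  sorted[6] = bccaacebd$adbdaeacd
  sorted[7] = bd$adbdaeacdbccaace
  sorted[8] = bdaeacdbccaacebd$ad
  sorted[9] = caacebd$adbdaeacdbc
  sorted[10] = ccaacebd$adbdaeacdb
  sorted[11] = cdbccaacebd$adbdaea
  sorted[12] = cebd$adbdaeacdbccaa
  sorted[13] = d$adbdaeacdbccaaceb
  sorted[14] = daeacdbccaacebd$adb
  sorted[15] = dbccaacebd$adbdaeac
  sorted[16] = dbdaeacdbccaacebd$a
  sorted[17] = eacdbccaacebd$adbda
  sorted[18] = ebd$adbdaeacdbccaac
sorted[12] = cebd$adbdaeacdbccaa

Answer: cebd$adbdaeacdbccaa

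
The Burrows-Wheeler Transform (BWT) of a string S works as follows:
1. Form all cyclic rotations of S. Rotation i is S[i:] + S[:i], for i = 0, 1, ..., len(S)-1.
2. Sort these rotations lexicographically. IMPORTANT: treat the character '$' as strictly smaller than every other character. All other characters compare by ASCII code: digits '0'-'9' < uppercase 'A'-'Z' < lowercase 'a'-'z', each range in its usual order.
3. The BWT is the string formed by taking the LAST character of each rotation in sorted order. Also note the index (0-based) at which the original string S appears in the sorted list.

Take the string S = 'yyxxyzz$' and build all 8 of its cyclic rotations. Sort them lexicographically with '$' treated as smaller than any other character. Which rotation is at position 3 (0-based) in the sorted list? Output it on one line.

Answer: yxxyzz$y

Derivation:
All 8 rotations (rotation i = S[i:]+S[:i]):
  rot[0] = yyxxyzz$
  rot[1] = yxxyzz$y
  rot[2] = xxyzz$yy
  rot[3] = xyzz$yyx
  rot[4] = yzz$yyxx
  rot[5] = zz$yyxxy
  rot[6] = z$yyxxyz
  rot[7] = $yyxxyzz
Sorted (with $ < everything):
  sorted[0] = $yyxxyzz
  sorted[1] = xxyzz$yy
  sorted[2] = xyzz$yyx
  sorted[3] = yxxyzz$y
  sorted[4] = yyxxyzz$
  sorted[5] = yzz$yyxx
  sorted[6] = z$yyxxyz
  sorted[7] = zz$yyxxy
sorted[3] = yxxyzz$y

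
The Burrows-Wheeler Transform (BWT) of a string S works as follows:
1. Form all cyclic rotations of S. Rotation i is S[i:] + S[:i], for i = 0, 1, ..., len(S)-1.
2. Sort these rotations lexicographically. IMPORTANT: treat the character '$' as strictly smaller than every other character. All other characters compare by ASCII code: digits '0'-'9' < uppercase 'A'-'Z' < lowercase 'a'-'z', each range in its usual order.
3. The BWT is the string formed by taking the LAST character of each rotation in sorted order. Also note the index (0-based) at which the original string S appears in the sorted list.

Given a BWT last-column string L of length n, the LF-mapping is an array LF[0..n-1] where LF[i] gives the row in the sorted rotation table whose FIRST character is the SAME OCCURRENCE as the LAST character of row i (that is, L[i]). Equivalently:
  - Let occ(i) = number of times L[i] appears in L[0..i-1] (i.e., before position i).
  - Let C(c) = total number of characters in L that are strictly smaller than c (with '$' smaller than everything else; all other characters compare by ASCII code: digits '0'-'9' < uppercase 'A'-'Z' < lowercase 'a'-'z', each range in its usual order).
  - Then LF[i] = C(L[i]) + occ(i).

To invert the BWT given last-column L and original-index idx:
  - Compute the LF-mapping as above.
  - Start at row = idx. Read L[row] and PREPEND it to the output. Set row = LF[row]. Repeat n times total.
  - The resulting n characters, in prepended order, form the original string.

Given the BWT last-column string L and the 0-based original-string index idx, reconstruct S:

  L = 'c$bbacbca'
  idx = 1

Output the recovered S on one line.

Answer: abbaccbc$

Derivation:
LF mapping: 6 0 3 4 1 7 5 8 2
Walk LF starting at row 1, prepending L[row]:
  step 1: row=1, L[1]='$', prepend. Next row=LF[1]=0
  step 2: row=0, L[0]='c', prepend. Next row=LF[0]=6
  step 3: row=6, L[6]='b', prepend. Next row=LF[6]=5
  step 4: row=5, L[5]='c', prepend. Next row=LF[5]=7
  step 5: row=7, L[7]='c', prepend. Next row=LF[7]=8
  step 6: row=8, L[8]='a', prepend. Next row=LF[8]=2
  step 7: row=2, L[2]='b', prepend. Next row=LF[2]=3
  step 8: row=3, L[3]='b', prepend. Next row=LF[3]=4
  step 9: row=4, L[4]='a', prepend. Next row=LF[4]=1
Reversed output: abbaccbc$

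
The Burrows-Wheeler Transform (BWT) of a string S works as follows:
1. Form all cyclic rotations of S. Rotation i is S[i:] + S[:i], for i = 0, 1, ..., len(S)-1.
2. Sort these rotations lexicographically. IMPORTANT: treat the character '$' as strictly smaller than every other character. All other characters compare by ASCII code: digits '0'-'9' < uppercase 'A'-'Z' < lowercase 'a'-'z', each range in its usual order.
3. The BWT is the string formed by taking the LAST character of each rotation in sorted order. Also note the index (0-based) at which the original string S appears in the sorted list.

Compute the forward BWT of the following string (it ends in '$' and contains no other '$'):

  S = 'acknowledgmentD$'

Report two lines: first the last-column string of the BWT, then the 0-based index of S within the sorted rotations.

Answer: Dt$aelmdcwgkenno
2

Derivation:
All 16 rotations (rotation i = S[i:]+S[:i]):
  rot[0] = acknowledgmentD$
  rot[1] = cknowledgmentD$a
  rot[2] = knowledgmentD$ac
  rot[3] = nowledgmentD$ack
  rot[4] = owledgmentD$ackn
  rot[5] = wledgmentD$ackno
  rot[6] = ledgmentD$acknow
  rot[7] = edgmentD$acknowl
  rot[8] = dgmentD$acknowle
  rot[9] = gmentD$acknowled
  rot[10] = mentD$acknowledg
  rot[11] = entD$acknowledgm
  rot[12] = ntD$acknowledgme
  rot[13] = tD$acknowledgmen
  rot[14] = D$acknowledgment
  rot[15] = $acknowledgmentD
Sorted (with $ < everything):
  sorted[0] = $acknowledgmentD  (last char: 'D')
  sorted[1] = D$acknowledgment  (last char: 't')
  sorted[2] = acknowledgmentD$  (last char: '$')
  sorted[3] = cknowledgmentD$a  (last char: 'a')
  sorted[4] = dgmentD$acknowle  (last char: 'e')
  sorted[5] = edgmentD$acknowl  (last char: 'l')
  sorted[6] = entD$acknowledgm  (last char: 'm')
  sorted[7] = gmentD$acknowled  (last char: 'd')
  sorted[8] = knowledgmentD$ac  (last char: 'c')
  sorted[9] = ledgmentD$acknow  (last char: 'w')
  sorted[10] = mentD$acknowledg  (last char: 'g')
  sorted[11] = nowledgmentD$ack  (last char: 'k')
  sorted[12] = ntD$acknowledgme  (last char: 'e')
  sorted[13] = owledgmentD$ackn  (last char: 'n')
  sorted[14] = tD$acknowledgmen  (last char: 'n')
  sorted[15] = wledgmentD$ackno  (last char: 'o')
Last column: Dt$aelmdcwgkenno
Original string S is at sorted index 2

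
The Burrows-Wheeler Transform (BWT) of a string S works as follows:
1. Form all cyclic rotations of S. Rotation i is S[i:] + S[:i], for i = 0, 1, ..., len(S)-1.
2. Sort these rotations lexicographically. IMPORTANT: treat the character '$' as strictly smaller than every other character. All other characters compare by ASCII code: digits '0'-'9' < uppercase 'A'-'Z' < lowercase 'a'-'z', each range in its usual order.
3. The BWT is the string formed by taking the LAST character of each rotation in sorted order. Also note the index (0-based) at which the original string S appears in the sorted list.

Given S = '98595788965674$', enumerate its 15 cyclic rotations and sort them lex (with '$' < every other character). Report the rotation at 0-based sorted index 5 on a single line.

Answer: 65674$985957889

Derivation:
All 15 rotations (rotation i = S[i:]+S[:i]):
  rot[0] = 98595788965674$
  rot[1] = 8595788965674$9
  rot[2] = 595788965674$98
  rot[3] = 95788965674$985
  rot[4] = 5788965674$9859
  rot[5] = 788965674$98595
  rot[6] = 88965674$985957
  rot[7] = 8965674$9859578
  rot[8] = 965674$98595788
  rot[9] = 65674$985957889
  rot[10] = 5674$9859578896
  rot[11] = 674$98595788965
  rot[12] = 74$985957889656
  rot[13] = 4$9859578896567
  rot[14] = $98595788965674
Sorted (with $ < everything):
  sorted[0] = $98595788965674
  sorted[1] = 4$9859578896567
  sorted[2] = 5674$9859578896
  sorted[3] = 5788965674$9859
  sorted[4] = 595788965674$98
  sorted[5] = 65674$985957889
  sorted[6] = 674$98595788965
  sorted[7] = 74$985957889656
  sorted[8] = 788965674$98595
  sorted[9] = 8595788965674$9
  sorted[10] = 88965674$985957
  sorted[11] = 8965674$9859578
  sorted[12] = 95788965674$985
  sorted[13] = 965674$98595788
  sorted[14] = 98595788965674$
sorted[5] = 65674$985957889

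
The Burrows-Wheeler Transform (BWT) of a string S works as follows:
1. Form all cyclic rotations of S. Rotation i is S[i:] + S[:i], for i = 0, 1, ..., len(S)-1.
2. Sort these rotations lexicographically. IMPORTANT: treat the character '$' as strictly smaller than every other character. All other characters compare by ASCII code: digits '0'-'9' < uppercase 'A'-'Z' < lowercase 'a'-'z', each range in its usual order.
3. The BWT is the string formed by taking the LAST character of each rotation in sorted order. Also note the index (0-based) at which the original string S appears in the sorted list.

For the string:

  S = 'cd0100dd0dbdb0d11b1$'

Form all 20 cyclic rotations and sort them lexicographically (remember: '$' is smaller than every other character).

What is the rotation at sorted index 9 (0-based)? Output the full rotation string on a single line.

Answer: 1b1$cd0100dd0dbdb0d1

Derivation:
All 20 rotations (rotation i = S[i:]+S[:i]):
  rot[0] = cd0100dd0dbdb0d11b1$
  rot[1] = d0100dd0dbdb0d11b1$c
  rot[2] = 0100dd0dbdb0d11b1$cd
  rot[3] = 100dd0dbdb0d11b1$cd0
  rot[4] = 00dd0dbdb0d11b1$cd01
  rot[5] = 0dd0dbdb0d11b1$cd010
  rot[6] = dd0dbdb0d11b1$cd0100
  rot[7] = d0dbdb0d11b1$cd0100d
  rot[8] = 0dbdb0d11b1$cd0100dd
  rot[9] = dbdb0d11b1$cd0100dd0
  rot[10] = bdb0d11b1$cd0100dd0d
  rot[11] = db0d11b1$cd0100dd0db
  rot[12] = b0d11b1$cd0100dd0dbd
  rot[13] = 0d11b1$cd0100dd0dbdb
  rot[14] = d11b1$cd0100dd0dbdb0
  rot[15] = 11b1$cd0100dd0dbdb0d
  rot[16] = 1b1$cd0100dd0dbdb0d1
  rot[17] = b1$cd0100dd0dbdb0d11
  rot[18] = 1$cd0100dd0dbdb0d11b
  rot[19] = $cd0100dd0dbdb0d11b1
Sorted (with $ < everything):
  sorted[0] = $cd0100dd0dbdb0d11b1
  sorted[1] = 00dd0dbdb0d11b1$cd01
  sorted[2] = 0100dd0dbdb0d11b1$cd
  sorted[3] = 0d11b1$cd0100dd0dbdb
  sorted[4] = 0dbdb0d11b1$cd0100dd
  sorted[5] = 0dd0dbdb0d11b1$cd010
  sorted[6] = 1$cd0100dd0dbdb0d11b
  sorted[7] = 100dd0dbdb0d11b1$cd0
  sorted[8] = 11b1$cd0100dd0dbdb0d
  sorted[9] = 1b1$cd0100dd0dbdb0d1
  sorted[10] = b0d11b1$cd0100dd0dbd
  sorted[11] = b1$cd0100dd0dbdb0d11
  sorted[12] = bdb0d11b1$cd0100dd0d
  sorted[13] = cd0100dd0dbdb0d11b1$
  sorted[14] = d0100dd0dbdb0d11b1$c
  sorted[15] = d0dbdb0d11b1$cd0100d
  sorted[16] = d11b1$cd0100dd0dbdb0
  sorted[17] = db0d11b1$cd0100dd0db
  sorted[18] = dbdb0d11b1$cd0100dd0
  sorted[19] = dd0dbdb0d11b1$cd0100
sorted[9] = 1b1$cd0100dd0dbdb0d1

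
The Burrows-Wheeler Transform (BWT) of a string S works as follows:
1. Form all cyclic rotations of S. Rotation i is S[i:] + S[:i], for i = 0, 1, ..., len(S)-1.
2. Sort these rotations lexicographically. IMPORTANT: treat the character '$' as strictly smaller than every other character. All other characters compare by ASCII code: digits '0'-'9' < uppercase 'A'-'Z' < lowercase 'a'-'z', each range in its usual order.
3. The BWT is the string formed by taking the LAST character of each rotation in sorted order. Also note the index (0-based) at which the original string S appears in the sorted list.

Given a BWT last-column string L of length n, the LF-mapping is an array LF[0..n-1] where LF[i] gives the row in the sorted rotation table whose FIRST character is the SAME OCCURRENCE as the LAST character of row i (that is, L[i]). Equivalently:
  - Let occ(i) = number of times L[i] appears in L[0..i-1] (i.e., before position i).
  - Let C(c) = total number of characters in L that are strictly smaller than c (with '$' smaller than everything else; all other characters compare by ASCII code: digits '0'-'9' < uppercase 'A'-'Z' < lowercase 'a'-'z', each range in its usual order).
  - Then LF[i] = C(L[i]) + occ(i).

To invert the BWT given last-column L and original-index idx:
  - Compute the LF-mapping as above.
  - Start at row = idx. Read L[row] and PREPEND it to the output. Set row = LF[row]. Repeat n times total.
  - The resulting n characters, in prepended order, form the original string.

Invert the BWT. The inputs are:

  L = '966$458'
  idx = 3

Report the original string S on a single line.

LF mapping: 6 3 4 0 1 2 5
Walk LF starting at row 3, prepending L[row]:
  step 1: row=3, L[3]='$', prepend. Next row=LF[3]=0
  step 2: row=0, L[0]='9', prepend. Next row=LF[0]=6
  step 3: row=6, L[6]='8', prepend. Next row=LF[6]=5
  step 4: row=5, L[5]='5', prepend. Next row=LF[5]=2
  step 5: row=2, L[2]='6', prepend. Next row=LF[2]=4
  step 6: row=4, L[4]='4', prepend. Next row=LF[4]=1
  step 7: row=1, L[1]='6', prepend. Next row=LF[1]=3
Reversed output: 646589$

Answer: 646589$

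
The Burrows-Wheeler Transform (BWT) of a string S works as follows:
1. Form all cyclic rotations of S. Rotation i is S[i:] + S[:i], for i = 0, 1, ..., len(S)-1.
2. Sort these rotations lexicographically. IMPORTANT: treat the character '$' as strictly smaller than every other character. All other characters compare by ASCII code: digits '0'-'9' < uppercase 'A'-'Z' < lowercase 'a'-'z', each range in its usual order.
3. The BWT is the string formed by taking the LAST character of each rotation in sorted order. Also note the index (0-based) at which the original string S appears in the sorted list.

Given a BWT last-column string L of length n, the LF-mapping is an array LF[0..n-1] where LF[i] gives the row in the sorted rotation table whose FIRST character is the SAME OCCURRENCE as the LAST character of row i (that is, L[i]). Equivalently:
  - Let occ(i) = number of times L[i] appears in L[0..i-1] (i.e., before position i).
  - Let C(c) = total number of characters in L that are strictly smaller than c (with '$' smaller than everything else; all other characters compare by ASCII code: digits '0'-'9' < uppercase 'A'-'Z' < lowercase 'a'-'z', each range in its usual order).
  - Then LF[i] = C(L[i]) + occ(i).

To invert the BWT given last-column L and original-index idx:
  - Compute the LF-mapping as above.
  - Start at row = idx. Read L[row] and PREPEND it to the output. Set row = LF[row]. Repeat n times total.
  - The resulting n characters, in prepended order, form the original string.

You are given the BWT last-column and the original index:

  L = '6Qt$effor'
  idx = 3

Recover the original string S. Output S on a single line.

Answer: effortQ6$

Derivation:
LF mapping: 1 2 8 0 3 4 5 6 7
Walk LF starting at row 3, prepending L[row]:
  step 1: row=3, L[3]='$', prepend. Next row=LF[3]=0
  step 2: row=0, L[0]='6', prepend. Next row=LF[0]=1
  step 3: row=1, L[1]='Q', prepend. Next row=LF[1]=2
  step 4: row=2, L[2]='t', prepend. Next row=LF[2]=8
  step 5: row=8, L[8]='r', prepend. Next row=LF[8]=7
  step 6: row=7, L[7]='o', prepend. Next row=LF[7]=6
  step 7: row=6, L[6]='f', prepend. Next row=LF[6]=5
  step 8: row=5, L[5]='f', prepend. Next row=LF[5]=4
  step 9: row=4, L[4]='e', prepend. Next row=LF[4]=3
Reversed output: effortQ6$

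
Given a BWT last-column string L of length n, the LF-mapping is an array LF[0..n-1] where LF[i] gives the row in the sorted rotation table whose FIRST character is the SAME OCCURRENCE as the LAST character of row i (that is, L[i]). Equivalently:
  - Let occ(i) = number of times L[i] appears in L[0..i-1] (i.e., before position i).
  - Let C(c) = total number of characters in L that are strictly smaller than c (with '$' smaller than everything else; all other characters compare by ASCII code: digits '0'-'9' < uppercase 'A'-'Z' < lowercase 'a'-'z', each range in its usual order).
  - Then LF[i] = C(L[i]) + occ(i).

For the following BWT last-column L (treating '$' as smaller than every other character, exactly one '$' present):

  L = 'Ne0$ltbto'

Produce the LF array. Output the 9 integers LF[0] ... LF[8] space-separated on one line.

Answer: 2 4 1 0 5 7 3 8 6

Derivation:
Char counts: '$':1, '0':1, 'N':1, 'b':1, 'e':1, 'l':1, 'o':1, 't':2
C (first-col start): C('$')=0, C('0')=1, C('N')=2, C('b')=3, C('e')=4, C('l')=5, C('o')=6, C('t')=7
L[0]='N': occ=0, LF[0]=C('N')+0=2+0=2
L[1]='e': occ=0, LF[1]=C('e')+0=4+0=4
L[2]='0': occ=0, LF[2]=C('0')+0=1+0=1
L[3]='$': occ=0, LF[3]=C('$')+0=0+0=0
L[4]='l': occ=0, LF[4]=C('l')+0=5+0=5
L[5]='t': occ=0, LF[5]=C('t')+0=7+0=7
L[6]='b': occ=0, LF[6]=C('b')+0=3+0=3
L[7]='t': occ=1, LF[7]=C('t')+1=7+1=8
L[8]='o': occ=0, LF[8]=C('o')+0=6+0=6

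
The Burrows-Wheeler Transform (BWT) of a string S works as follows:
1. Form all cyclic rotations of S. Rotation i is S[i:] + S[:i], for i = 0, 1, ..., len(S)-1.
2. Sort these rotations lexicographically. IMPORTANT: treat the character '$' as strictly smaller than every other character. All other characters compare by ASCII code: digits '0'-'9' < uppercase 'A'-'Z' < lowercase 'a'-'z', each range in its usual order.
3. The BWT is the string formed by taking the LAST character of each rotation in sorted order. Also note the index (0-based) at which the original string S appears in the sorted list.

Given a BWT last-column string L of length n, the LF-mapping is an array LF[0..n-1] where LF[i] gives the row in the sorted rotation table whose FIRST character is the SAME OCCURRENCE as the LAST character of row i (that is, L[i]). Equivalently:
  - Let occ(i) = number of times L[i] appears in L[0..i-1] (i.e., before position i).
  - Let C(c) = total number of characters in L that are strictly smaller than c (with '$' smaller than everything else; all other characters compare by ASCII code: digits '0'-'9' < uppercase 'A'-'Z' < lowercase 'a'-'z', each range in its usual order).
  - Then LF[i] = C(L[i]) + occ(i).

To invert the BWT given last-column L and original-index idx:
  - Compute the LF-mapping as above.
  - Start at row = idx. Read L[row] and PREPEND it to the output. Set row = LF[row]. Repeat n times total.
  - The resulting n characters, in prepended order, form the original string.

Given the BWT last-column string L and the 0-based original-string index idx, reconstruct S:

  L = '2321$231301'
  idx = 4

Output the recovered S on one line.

Answer: 1330321122$

Derivation:
LF mapping: 5 8 6 2 0 7 9 3 10 1 4
Walk LF starting at row 4, prepending L[row]:
  step 1: row=4, L[4]='$', prepend. Next row=LF[4]=0
  step 2: row=0, L[0]='2', prepend. Next row=LF[0]=5
  step 3: row=5, L[5]='2', prepend. Next row=LF[5]=7
  step 4: row=7, L[7]='1', prepend. Next row=LF[7]=3
  step 5: row=3, L[3]='1', prepend. Next row=LF[3]=2
  step 6: row=2, L[2]='2', prepend. Next row=LF[2]=6
  step 7: row=6, L[6]='3', prepend. Next row=LF[6]=9
  step 8: row=9, L[9]='0', prepend. Next row=LF[9]=1
  step 9: row=1, L[1]='3', prepend. Next row=LF[1]=8
  step 10: row=8, L[8]='3', prepend. Next row=LF[8]=10
  step 11: row=10, L[10]='1', prepend. Next row=LF[10]=4
Reversed output: 1330321122$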